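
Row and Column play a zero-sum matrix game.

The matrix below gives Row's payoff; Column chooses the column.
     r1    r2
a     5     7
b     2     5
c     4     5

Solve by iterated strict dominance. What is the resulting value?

5

Column r2 is strictly dominated by r1 for Column (5<7, 2<5, 4<5); eliminate r2.
Row c is strictly dominated by row a (5>4); eliminate c.
Row b is strictly dominated by row a (5>2); eliminate b.
Only (a, r1) remains, with payoff 5.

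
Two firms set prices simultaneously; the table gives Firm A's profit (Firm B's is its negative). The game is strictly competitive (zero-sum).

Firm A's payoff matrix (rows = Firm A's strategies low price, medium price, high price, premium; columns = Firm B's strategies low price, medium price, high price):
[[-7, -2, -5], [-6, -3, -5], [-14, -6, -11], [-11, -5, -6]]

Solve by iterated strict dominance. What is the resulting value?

Row high price is strictly dominated by row low price (-7>-14, -2>-6, -5>-11); eliminate high price.
Row premium is strictly dominated by row low price (-7>-11, -2>-5, -5>-6); eliminate premium.
Column high price is strictly dominated by low price for Firm B (-7<-5, -6<-5); eliminate high price.
Column medium price is strictly dominated by low price for Firm B (-7<-2, -6<-3); eliminate medium price.
Row low price is strictly dominated by row medium price (-6>-7); eliminate low price.
Only (medium price, low price) remains, with payoff -6.

-6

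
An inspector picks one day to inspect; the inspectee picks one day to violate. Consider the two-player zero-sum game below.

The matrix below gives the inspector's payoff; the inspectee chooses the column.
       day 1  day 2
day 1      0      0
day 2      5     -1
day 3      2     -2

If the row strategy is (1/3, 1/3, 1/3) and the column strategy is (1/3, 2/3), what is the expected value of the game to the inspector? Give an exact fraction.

Against (1/3, 2/3), each row's expected payoff is day 1: 0; day 2: 1; day 3: -2/3.
Taking the (1/3, 1/3, 1/3)-weighted average: (1/3)·(0) + (1/3)·(1) + (1/3)·(-2/3) = 1/9.

1/9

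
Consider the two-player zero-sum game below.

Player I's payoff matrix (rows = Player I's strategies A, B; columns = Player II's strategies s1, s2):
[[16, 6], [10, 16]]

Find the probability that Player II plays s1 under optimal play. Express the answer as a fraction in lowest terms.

Row minima are 6 and 10, so Player I's maximin is 10; column maxima are 16 and 16, so Player II's minimax is 16. These differ, so the equilibrium is in mixed strategies.
Let Player II play s1 with probability q. Player I is indifferent when 16q + 6(1−q) = 10q + 16(1−q), giving q = 5/8.

5/8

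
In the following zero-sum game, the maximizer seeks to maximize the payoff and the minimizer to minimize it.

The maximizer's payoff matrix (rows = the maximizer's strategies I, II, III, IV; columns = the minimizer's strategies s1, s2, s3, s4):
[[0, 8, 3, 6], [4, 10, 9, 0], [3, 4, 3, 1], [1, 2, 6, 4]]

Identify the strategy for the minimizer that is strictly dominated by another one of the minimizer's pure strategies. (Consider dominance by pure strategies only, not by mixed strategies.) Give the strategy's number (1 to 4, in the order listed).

2

The minimizer prefers columns that give the maximizer less. Compare s2 with s1: 0 < 8, 4 < 10, 3 < 4, 1 < 2.
So s1 strictly dominates s2 for the minimizer; s2 is strictly dominated.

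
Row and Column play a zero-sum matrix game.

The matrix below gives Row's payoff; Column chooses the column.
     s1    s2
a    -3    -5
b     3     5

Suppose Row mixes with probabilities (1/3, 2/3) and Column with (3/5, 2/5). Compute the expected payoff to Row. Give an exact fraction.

Against (3/5, 2/5), each row's expected payoff is a: -19/5; b: 19/5.
Taking the (1/3, 2/3)-weighted average: (1/3)·(-19/5) + (2/3)·(19/5) = 19/15.

19/15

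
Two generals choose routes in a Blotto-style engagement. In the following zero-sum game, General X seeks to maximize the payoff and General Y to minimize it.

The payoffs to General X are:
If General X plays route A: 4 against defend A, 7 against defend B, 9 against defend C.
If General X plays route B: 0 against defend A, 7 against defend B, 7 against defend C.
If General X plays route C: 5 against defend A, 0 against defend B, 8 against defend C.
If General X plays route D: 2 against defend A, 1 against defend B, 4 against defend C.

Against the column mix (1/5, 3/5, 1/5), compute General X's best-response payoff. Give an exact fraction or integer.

34/5

route A: (4)·(1/5) + (7)·(3/5) + (9)·(1/5) = 34/5.
route B: (0)·(1/5) + (7)·(3/5) + (7)·(1/5) = 28/5.
route C: (5)·(1/5) + (0)·(3/5) + (8)·(1/5) = 13/5.
route D: (2)·(1/5) + (1)·(3/5) + (4)·(1/5) = 9/5.
The best pure response is route A with expected payoff 34/5.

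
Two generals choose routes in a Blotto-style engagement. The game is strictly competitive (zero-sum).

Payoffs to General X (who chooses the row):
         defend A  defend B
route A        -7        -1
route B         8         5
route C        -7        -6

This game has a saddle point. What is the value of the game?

Row minima: -7, 5, -7 → General X's maximin is 5.
Column maxima: 8, 5 → General Y's minimax is 5.
They coincide at (route B, defend B), so the value is 5.

5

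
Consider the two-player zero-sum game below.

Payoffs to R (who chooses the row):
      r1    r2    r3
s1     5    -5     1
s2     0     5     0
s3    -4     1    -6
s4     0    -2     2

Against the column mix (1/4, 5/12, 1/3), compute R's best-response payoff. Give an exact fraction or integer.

s1: (5)·(1/4) + (-5)·(5/12) + (1)·(1/3) = -1/2.
s2: (0)·(1/4) + (5)·(5/12) + (0)·(1/3) = 25/12.
s3: (-4)·(1/4) + (1)·(5/12) + (-6)·(1/3) = -31/12.
s4: (0)·(1/4) + (-2)·(5/12) + (2)·(1/3) = -1/6.
The best pure response is s2 with expected payoff 25/12.

25/12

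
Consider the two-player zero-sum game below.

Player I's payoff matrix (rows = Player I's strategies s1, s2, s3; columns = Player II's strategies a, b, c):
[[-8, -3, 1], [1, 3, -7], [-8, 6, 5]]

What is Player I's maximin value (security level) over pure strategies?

-7

The worst-case payoff for each row is s1: -8, s2: -7, s3: -8.
The best of these is -7.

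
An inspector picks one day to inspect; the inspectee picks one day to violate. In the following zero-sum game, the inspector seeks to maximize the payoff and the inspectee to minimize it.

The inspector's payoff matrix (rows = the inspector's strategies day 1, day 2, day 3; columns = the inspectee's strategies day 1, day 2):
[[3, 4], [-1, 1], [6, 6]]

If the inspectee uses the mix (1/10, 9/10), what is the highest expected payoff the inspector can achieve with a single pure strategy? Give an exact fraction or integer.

day 1: (3)·(1/10) + (4)·(9/10) = 39/10.
day 2: (-1)·(1/10) + (1)·(9/10) = 4/5.
day 3: (6)·(1/10) + (6)·(9/10) = 6.
The best pure response is day 3 with expected payoff 6.

6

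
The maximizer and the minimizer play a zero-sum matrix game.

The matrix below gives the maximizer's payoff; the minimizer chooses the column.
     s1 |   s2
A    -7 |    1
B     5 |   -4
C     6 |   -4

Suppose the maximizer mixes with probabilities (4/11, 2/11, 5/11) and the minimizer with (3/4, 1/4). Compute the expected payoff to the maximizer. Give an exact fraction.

3/11

Against (3/4, 1/4), each row's expected payoff is A: -5; B: 11/4; C: 7/2.
Taking the (4/11, 2/11, 5/11)-weighted average: (4/11)·(-5) + (2/11)·(11/4) + (5/11)·(7/2) = 3/11.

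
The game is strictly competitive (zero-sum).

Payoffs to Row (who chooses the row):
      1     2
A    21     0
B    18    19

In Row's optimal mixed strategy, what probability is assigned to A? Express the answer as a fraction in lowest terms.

Row minima are 0 and 18, so Row's maximin is 18; column maxima are 21 and 19, so Column's minimax is 19. These differ, so the equilibrium is in mixed strategies.
Let Row play A with probability p. Column is indifferent when 21p + 18(1−p) = 19(1−p), giving p = 1/22.

1/22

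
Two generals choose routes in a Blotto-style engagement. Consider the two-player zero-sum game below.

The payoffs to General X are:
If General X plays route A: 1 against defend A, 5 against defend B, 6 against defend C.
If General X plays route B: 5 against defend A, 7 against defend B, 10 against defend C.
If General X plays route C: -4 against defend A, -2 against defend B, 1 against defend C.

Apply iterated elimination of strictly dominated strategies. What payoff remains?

Column defend C is strictly dominated by defend A for General Y (1<6, 5<10, -4<1); eliminate defend C.
Column defend B is strictly dominated by defend A for General Y (1<5, 5<7, -4<-2); eliminate defend B.
Row route A is strictly dominated by row route B (5>1); eliminate route A.
Row route C is strictly dominated by row route B (5>-4); eliminate route C.
Only (route B, defend A) remains, with payoff 5.

5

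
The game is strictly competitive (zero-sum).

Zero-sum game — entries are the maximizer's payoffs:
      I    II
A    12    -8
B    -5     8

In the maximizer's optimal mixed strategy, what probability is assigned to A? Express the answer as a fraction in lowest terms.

Row minima are -8 and -5, so the maximizer's maximin is -5; column maxima are 12 and 8, so the minimizer's minimax is 8. These differ, so the equilibrium is in mixed strategies.
Let the maximizer play A with probability p. The minimizer is indifferent when 12p − 5(1−p) = −8p + 8(1−p), giving p = 13/33.

13/33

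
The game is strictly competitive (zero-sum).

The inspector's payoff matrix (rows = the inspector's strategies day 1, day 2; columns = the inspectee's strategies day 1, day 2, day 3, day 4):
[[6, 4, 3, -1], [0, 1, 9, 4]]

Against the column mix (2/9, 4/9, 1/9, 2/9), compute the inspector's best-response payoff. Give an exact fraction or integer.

day 1: (6)·(2/9) + (4)·(4/9) + (3)·(1/9) + (-1)·(2/9) = 29/9.
day 2: (0)·(2/9) + (1)·(4/9) + (9)·(1/9) + (4)·(2/9) = 7/3.
The best pure response is day 1 with expected payoff 29/9.

29/9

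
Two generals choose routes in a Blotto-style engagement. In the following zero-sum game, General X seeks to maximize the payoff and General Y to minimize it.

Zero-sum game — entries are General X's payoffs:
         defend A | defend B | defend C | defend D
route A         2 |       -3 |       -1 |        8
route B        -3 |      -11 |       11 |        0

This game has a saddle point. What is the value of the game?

Row minima: -3, -11 → General X's maximin is -3.
Column maxima: 2, -3, 11, 8 → General Y's minimax is -3.
They coincide at (route A, defend B), so the value is -3.

-3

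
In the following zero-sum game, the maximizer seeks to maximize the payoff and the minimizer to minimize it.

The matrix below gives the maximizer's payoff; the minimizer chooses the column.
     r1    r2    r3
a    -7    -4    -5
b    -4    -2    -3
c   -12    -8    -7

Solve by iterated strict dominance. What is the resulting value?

-4

Row c is strictly dominated by row a (-7>-12, -4>-8, -5>-7); eliminate c.
Column r3 is strictly dominated by r1 for the minimizer (-7<-5, -4<-3); eliminate r3.
Row a is strictly dominated by row b (-4>-7, -2>-4); eliminate a.
Column r2 is strictly dominated by r1 for the minimizer (-4<-2); eliminate r2.
Only (b, r1) remains, with payoff -4.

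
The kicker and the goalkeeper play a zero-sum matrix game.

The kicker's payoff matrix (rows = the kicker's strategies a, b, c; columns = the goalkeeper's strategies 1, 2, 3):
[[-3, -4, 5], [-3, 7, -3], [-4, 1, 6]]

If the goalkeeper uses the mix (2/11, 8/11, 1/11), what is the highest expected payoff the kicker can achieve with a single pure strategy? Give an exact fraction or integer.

a: (-3)·(2/11) + (-4)·(8/11) + (5)·(1/11) = -3.
b: (-3)·(2/11) + (7)·(8/11) + (-3)·(1/11) = 47/11.
c: (-4)·(2/11) + (1)·(8/11) + (6)·(1/11) = 6/11.
The best pure response is b with expected payoff 47/11.

47/11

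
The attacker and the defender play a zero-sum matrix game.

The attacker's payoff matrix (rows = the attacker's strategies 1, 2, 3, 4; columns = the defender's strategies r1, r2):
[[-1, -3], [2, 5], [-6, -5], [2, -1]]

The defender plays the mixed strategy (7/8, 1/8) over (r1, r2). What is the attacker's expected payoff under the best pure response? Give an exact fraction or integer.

1: (-1)·(7/8) + (-3)·(1/8) = -5/4.
2: (2)·(7/8) + (5)·(1/8) = 19/8.
3: (-6)·(7/8) + (-5)·(1/8) = -47/8.
4: (2)·(7/8) + (-1)·(1/8) = 13/8.
The best pure response is 2 with expected payoff 19/8.

19/8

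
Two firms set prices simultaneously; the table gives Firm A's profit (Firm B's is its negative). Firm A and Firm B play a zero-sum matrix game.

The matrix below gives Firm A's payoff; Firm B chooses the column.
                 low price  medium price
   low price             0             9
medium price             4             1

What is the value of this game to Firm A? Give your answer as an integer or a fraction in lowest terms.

Row minima are 0 and 1, so Firm A's maximin is 1; column maxima are 4 and 9, so Firm B's minimax is 4. These differ, so the equilibrium is in mixed strategies.
Let Firm A play low price with probability p. Firm B is indifferent when 4(1−p) = 9p + (1−p), giving p = 1/4.
Let Firm B play low price with probability q. Firm A is indifferent when 9(1−q) = 4q + (1−q), giving q = 2/3.
The value is 0·(2/3) + (9)·(1/3) = 3.

3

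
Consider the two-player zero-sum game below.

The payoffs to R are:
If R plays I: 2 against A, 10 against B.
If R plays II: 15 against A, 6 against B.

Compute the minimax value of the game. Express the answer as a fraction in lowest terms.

138/17

Row minima are 2 and 6, so R's maximin is 6; column maxima are 15 and 10, so C's minimax is 10. These differ, so the equilibrium is in mixed strategies.
Let R play I with probability p. C is indifferent when 2p + 15(1−p) = 10p + 6(1−p), giving p = 9/17.
Let C play A with probability q. R is indifferent when 2q + 10(1−q) = 15q + 6(1−q), giving q = 4/17.
The value is 2·(4/17) + (10)·(13/17) = 138/17.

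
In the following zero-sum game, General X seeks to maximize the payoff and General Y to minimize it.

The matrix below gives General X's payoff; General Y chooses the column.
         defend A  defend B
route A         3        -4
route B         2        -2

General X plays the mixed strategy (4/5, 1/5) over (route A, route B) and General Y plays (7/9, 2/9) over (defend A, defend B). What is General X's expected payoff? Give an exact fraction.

62/45

Against (7/9, 2/9), each row's expected payoff is route A: 13/9; route B: 10/9.
Taking the (4/5, 1/5)-weighted average: (4/5)·(13/9) + (1/5)·(10/9) = 62/45.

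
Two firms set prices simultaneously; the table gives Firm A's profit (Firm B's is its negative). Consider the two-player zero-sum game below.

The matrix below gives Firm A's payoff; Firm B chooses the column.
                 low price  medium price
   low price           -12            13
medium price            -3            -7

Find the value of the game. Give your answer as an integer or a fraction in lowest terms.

Row minima are -12 and -7, so Firm A's maximin is -7; column maxima are -3 and 13, so Firm B's minimax is -3. These differ, so the equilibrium is in mixed strategies.
Let Firm A play low price with probability p. Firm B is indifferent when −12p − 3(1−p) = 13p − 7(1−p), giving p = 4/29.
Let Firm B play low price with probability q. Firm A is indifferent when −12q + 13(1−q) = −3q − 7(1−q), giving q = 20/29.
The value is -12·(20/29) + (13)·(9/29) = -123/29.

-123/29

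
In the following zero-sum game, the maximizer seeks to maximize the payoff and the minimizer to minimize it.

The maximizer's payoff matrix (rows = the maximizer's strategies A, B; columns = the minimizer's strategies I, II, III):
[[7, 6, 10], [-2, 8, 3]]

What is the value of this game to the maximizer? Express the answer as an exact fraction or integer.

68/11

Column III is strictly dominated by I for the minimizer (it gives the maximizer more in every row).
The remaining 2×2 game on (A, B) × (I, II) has no saddle point. Let the maximizer play A with probability p; indifference gives 7p − 2(1−p) = 6p + 8(1−p), so p = 10/11.
Similarly the minimizer's optimal q on I is 2/11, and the value is 7·(2/11) + (6)·(9/11) = 68/11.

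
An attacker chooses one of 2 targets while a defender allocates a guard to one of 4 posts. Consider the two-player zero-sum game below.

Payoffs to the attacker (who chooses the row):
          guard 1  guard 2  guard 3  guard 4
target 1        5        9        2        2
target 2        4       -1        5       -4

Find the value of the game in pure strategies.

Row minima: 2, -4 → the attacker's maximin is 2.
Column maxima: 5, 9, 5, 2 → the defender's minimax is 2.
They coincide at (target 1, guard 4), so the value is 2.

2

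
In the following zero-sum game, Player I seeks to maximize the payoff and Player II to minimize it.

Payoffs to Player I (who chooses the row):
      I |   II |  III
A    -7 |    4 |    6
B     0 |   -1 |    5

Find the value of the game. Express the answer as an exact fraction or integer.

-7/12

Column III is strictly dominated by II for Player II (it gives Player I more in every row).
The remaining 2×2 game on (A, B) × (I, II) has no saddle point. Let Player I play A with probability p; indifference gives −7p = 4p − (1−p), so p = 1/12.
Similarly Player II's optimal q on I is 5/12, and the value is -7·(5/12) + (4)·(7/12) = -7/12.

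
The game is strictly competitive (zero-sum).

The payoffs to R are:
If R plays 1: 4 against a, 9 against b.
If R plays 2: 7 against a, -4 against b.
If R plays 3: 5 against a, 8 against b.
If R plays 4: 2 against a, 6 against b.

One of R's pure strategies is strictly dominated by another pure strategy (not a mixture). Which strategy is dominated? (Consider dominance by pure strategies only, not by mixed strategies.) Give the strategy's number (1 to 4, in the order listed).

Compare 4 with 1: 4 > 2, 9 > 6.
So 1 strictly dominates 4 for R; 4 is strictly dominated.

4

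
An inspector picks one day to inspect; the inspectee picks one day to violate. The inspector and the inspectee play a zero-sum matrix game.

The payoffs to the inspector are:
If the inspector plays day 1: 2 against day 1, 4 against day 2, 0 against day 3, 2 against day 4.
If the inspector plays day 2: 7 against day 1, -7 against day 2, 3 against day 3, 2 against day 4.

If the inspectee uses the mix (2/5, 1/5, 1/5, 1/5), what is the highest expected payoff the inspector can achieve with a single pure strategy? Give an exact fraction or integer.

12/5

day 1: (2)·(2/5) + (4)·(1/5) + (0)·(1/5) + (2)·(1/5) = 2.
day 2: (7)·(2/5) + (-7)·(1/5) + (3)·(1/5) + (2)·(1/5) = 12/5.
The best pure response is day 2 with expected payoff 12/5.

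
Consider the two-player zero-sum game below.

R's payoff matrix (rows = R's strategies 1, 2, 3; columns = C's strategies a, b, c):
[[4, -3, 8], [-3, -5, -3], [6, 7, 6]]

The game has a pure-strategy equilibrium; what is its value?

Row minima: -3, -5, 6 → R's maximin is 6.
Column maxima: 6, 7, 8 → C's minimax is 6.
They coincide at (3, a), so the value is 6.

6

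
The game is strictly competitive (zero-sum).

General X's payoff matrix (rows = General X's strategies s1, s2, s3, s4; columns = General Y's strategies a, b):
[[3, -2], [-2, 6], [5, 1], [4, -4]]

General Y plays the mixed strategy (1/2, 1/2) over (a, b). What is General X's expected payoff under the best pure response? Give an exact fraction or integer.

3

s1: (3)·(1/2) + (-2)·(1/2) = 1/2.
s2: (-2)·(1/2) + (6)·(1/2) = 2.
s3: (5)·(1/2) + (1)·(1/2) = 3.
s4: (4)·(1/2) + (-4)·(1/2) = 0.
The best pure response is s3 with expected payoff 3.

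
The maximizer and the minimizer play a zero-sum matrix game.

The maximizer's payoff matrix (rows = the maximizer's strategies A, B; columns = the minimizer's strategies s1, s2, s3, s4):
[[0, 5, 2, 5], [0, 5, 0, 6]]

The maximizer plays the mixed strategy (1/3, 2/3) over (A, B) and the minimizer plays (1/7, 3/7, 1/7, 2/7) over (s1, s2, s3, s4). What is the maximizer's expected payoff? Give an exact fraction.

Against (1/7, 3/7, 1/7, 2/7), each row's expected payoff is A: 27/7; B: 27/7.
Taking the (1/3, 2/3)-weighted average: (1/3)·(27/7) + (2/3)·(27/7) = 27/7.

27/7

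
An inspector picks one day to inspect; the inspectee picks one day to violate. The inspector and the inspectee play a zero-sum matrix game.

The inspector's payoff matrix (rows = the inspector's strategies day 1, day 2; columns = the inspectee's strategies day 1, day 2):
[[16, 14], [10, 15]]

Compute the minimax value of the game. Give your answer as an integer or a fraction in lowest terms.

Row minima are 14 and 10, so the inspector's maximin is 14; column maxima are 16 and 15, so the inspectee's minimax is 15. These differ, so the equilibrium is in mixed strategies.
Let the inspector play day 1 with probability p. The inspectee is indifferent when 16p + 10(1−p) = 14p + 15(1−p), giving p = 5/7.
Let the inspectee play day 1 with probability q. The inspector is indifferent when 16q + 14(1−q) = 10q + 15(1−q), giving q = 1/7.
The value is 16·(1/7) + (14)·(6/7) = 100/7.

100/7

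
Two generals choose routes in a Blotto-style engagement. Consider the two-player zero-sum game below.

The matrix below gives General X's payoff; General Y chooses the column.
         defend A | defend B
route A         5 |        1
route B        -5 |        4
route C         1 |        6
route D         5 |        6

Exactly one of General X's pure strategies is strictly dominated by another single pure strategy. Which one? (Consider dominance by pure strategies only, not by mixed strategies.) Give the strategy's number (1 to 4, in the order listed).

Compare route B with route C: 1 > -5, 6 > 4.
So route C strictly dominates route B for General X; route B is strictly dominated.

2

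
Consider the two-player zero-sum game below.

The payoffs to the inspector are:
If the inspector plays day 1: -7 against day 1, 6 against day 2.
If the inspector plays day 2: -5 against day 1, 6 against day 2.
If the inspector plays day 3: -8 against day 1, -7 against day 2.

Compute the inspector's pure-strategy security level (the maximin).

The worst-case payoff for each row is day 1: -7, day 2: -5, day 3: -8.
The best of these is -5.

-5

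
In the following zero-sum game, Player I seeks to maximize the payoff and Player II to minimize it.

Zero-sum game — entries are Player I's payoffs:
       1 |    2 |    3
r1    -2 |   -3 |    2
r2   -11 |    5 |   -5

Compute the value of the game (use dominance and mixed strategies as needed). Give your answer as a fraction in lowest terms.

Column 3 is strictly dominated by 1 for Player II (it gives Player I more in every row).
The remaining 2×2 game on (r1, r2) × (1, 2) has no saddle point. Let Player I play r1 with probability p; indifference gives −2p − 11(1−p) = −3p + 5(1−p), so p = 16/17.
Similarly Player II's optimal q on 1 is 8/17, and the value is -2·(8/17) + (-3)·(9/17) = -43/17.

-43/17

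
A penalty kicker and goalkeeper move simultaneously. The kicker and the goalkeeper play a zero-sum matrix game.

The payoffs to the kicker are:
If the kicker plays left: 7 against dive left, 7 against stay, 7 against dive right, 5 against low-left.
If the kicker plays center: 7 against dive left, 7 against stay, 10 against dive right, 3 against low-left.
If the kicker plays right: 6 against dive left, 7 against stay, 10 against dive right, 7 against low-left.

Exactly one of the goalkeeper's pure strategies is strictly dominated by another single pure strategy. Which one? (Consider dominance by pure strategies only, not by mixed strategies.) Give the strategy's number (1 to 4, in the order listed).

The goalkeeper prefers columns that give the kicker less. Compare dive right with low-left: 5 < 7, 3 < 10, 7 < 10.
So low-left strictly dominates dive right for the goalkeeper; dive right is strictly dominated.

3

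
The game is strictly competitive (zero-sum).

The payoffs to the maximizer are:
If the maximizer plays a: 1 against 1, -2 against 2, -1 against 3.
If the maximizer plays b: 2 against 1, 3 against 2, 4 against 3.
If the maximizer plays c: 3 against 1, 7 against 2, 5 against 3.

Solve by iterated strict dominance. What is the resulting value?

Row a is strictly dominated by row b (2>1, 3>-2, 4>-1); eliminate a.
Row b is strictly dominated by row c (3>2, 7>3, 5>4); eliminate b.
Column 3 is strictly dominated by 1 for the minimizer (3<5); eliminate 3.
Column 2 is strictly dominated by 1 for the minimizer (3<7); eliminate 2.
Only (c, 1) remains, with payoff 3.

3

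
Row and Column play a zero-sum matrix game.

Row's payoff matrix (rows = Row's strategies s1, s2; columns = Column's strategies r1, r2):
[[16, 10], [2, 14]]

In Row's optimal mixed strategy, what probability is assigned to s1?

Row minima are 10 and 2, so Row's maximin is 10; column maxima are 16 and 14, so Column's minimax is 14. These differ, so the equilibrium is in mixed strategies.
Let Row play s1 with probability p. Column is indifferent when 16p + 2(1−p) = 10p + 14(1−p), giving p = 2/3.

2/3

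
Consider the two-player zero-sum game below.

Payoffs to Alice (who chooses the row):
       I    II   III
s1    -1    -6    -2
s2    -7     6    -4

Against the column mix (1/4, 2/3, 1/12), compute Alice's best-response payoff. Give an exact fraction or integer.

s1: (-1)·(1/4) + (-6)·(2/3) + (-2)·(1/12) = -53/12.
s2: (-7)·(1/4) + (6)·(2/3) + (-4)·(1/12) = 23/12.
The best pure response is s2 with expected payoff 23/12.

23/12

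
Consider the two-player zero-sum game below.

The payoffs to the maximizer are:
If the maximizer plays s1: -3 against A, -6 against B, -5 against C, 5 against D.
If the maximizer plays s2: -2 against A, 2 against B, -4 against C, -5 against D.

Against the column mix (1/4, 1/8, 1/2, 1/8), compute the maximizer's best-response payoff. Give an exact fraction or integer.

s1: (-3)·(1/4) + (-6)·(1/8) + (-5)·(1/2) + (5)·(1/8) = -27/8.
s2: (-2)·(1/4) + (2)·(1/8) + (-4)·(1/2) + (-5)·(1/8) = -23/8.
The best pure response is s2 with expected payoff -23/8.

-23/8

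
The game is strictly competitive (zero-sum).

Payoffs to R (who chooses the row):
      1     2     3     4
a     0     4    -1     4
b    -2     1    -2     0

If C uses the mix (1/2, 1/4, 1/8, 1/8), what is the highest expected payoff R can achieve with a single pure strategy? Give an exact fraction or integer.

a: (0)·(1/2) + (4)·(1/4) + (-1)·(1/8) + (4)·(1/8) = 11/8.
b: (-2)·(1/2) + (1)·(1/4) + (-2)·(1/8) + (0)·(1/8) = -1.
The best pure response is a with expected payoff 11/8.

11/8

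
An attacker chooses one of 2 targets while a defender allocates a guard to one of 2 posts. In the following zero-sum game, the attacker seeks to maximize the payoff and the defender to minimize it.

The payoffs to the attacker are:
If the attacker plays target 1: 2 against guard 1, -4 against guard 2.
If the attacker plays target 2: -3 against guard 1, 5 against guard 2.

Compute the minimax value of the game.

-1/7

Row minima are -4 and -3, so the attacker's maximin is -3; column maxima are 2 and 5, so the defender's minimax is 2. These differ, so the equilibrium is in mixed strategies.
Let the attacker play target 1 with probability p. The defender is indifferent when 2p − 3(1−p) = −4p + 5(1−p), giving p = 4/7.
Let the defender play guard 1 with probability q. The attacker is indifferent when 2q − 4(1−q) = −3q + 5(1−q), giving q = 9/14.
The value is 2·(9/14) + (-4)·(5/14) = -1/7.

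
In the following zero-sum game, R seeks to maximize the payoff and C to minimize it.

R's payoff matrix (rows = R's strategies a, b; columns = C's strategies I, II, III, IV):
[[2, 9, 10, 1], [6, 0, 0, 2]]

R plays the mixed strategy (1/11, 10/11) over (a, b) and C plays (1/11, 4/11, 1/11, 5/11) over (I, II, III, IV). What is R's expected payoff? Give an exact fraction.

213/121

Against (1/11, 4/11, 1/11, 5/11), each row's expected payoff is a: 53/11; b: 16/11.
Taking the (1/11, 10/11)-weighted average: (1/11)·(53/11) + (10/11)·(16/11) = 213/121.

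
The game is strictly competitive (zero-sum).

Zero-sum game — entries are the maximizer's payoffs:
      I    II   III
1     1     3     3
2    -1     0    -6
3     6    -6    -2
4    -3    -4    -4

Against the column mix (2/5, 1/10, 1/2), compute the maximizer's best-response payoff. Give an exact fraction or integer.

11/5

1: (1)·(2/5) + (3)·(1/10) + (3)·(1/2) = 11/5.
2: (-1)·(2/5) + (0)·(1/10) + (-6)·(1/2) = -17/5.
3: (6)·(2/5) + (-6)·(1/10) + (-2)·(1/2) = 4/5.
4: (-3)·(2/5) + (-4)·(1/10) + (-4)·(1/2) = -18/5.
The best pure response is 1 with expected payoff 11/5.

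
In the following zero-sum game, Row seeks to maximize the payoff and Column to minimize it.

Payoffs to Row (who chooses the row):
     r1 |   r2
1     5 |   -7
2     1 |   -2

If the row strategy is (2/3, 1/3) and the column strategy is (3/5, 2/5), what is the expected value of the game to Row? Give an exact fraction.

Against (3/5, 2/5), each row's expected payoff is 1: 1/5; 2: -1/5.
Taking the (2/3, 1/3)-weighted average: (2/3)·(1/5) + (1/3)·(-1/5) = 1/15.

1/15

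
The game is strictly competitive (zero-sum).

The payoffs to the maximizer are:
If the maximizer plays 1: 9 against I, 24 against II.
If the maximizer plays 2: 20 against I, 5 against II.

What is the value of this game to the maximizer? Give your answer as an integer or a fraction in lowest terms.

Row minima are 9 and 5, so the maximizer's maximin is 9; column maxima are 20 and 24, so the minimizer's minimax is 20. These differ, so the equilibrium is in mixed strategies.
Let the maximizer play 1 with probability p. The minimizer is indifferent when 9p + 20(1−p) = 24p + 5(1−p), giving p = 1/2.
Let the minimizer play I with probability q. The maximizer is indifferent when 9q + 24(1−q) = 20q + 5(1−q), giving q = 19/30.
The value is 9·(19/30) + (24)·(11/30) = 29/2.

29/2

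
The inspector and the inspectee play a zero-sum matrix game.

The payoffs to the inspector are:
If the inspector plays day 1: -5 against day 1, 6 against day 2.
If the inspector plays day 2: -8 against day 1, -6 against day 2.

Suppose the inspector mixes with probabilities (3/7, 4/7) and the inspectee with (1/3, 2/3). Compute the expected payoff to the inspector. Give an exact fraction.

-59/21

Against (1/3, 2/3), each row's expected payoff is day 1: 7/3; day 2: -20/3.
Taking the (3/7, 4/7)-weighted average: (3/7)·(7/3) + (4/7)·(-20/3) = -59/21.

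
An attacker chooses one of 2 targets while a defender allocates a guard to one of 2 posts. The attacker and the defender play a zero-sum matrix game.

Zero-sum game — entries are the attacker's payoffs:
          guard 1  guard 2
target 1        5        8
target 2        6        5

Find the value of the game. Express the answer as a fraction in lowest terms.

23/4

Row minima are 5 and 5, so the attacker's maximin is 5; column maxima are 6 and 8, so the defender's minimax is 6. These differ, so the equilibrium is in mixed strategies.
Let the attacker play target 1 with probability p. The defender is indifferent when 5p + 6(1−p) = 8p + 5(1−p), giving p = 1/4.
Let the defender play guard 1 with probability q. The attacker is indifferent when 5q + 8(1−q) = 6q + 5(1−q), giving q = 3/4.
The value is 5·(3/4) + (8)·(1/4) = 23/4.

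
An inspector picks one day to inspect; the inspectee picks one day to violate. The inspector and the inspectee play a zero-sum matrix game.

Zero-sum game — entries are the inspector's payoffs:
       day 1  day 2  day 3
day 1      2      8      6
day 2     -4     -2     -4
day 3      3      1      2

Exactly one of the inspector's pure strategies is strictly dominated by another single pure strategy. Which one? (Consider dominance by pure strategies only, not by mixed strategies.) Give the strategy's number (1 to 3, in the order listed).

Compare day 2 with day 1: 2 > -4, 8 > -2, 6 > -4.
So day 1 strictly dominates day 2 for the inspector; day 2 is strictly dominated.

2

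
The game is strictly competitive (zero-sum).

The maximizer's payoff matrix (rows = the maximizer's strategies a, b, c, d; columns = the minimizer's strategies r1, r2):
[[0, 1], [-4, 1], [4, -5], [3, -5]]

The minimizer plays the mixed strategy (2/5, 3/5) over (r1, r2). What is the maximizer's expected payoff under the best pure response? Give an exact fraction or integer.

3/5

a: (0)·(2/5) + (1)·(3/5) = 3/5.
b: (-4)·(2/5) + (1)·(3/5) = -1.
c: (4)·(2/5) + (-5)·(3/5) = -7/5.
d: (3)·(2/5) + (-5)·(3/5) = -9/5.
The best pure response is a with expected payoff 3/5.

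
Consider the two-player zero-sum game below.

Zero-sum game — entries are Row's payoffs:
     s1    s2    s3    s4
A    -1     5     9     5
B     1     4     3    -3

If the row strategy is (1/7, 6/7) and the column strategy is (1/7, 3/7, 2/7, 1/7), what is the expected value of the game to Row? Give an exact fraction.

Against (1/7, 3/7, 2/7, 1/7), each row's expected payoff is A: 37/7; B: 16/7.
Taking the (1/7, 6/7)-weighted average: (1/7)·(37/7) + (6/7)·(16/7) = 19/7.

19/7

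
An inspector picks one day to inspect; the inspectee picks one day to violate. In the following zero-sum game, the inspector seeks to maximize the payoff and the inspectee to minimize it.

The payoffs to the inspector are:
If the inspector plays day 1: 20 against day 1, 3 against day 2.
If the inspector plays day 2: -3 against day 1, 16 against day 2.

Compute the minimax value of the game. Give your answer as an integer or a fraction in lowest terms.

Row minima are 3 and -3, so the inspector's maximin is 3; column maxima are 20 and 16, so the inspectee's minimax is 16. These differ, so the equilibrium is in mixed strategies.
Let the inspector play day 1 with probability p. The inspectee is indifferent when 20p − 3(1−p) = 3p + 16(1−p), giving p = 19/36.
Let the inspectee play day 1 with probability q. The inspector is indifferent when 20q + 3(1−q) = −3q + 16(1−q), giving q = 13/36.
The value is 20·(13/36) + (3)·(23/36) = 329/36.

329/36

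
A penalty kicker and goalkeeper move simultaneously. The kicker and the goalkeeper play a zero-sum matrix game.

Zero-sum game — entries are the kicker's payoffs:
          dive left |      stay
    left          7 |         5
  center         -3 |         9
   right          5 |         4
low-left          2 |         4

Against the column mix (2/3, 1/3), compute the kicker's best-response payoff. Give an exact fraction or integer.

19/3

left: (7)·(2/3) + (5)·(1/3) = 19/3.
center: (-3)·(2/3) + (9)·(1/3) = 1.
right: (5)·(2/3) + (4)·(1/3) = 14/3.
low-left: (2)·(2/3) + (4)·(1/3) = 8/3.
The best pure response is left with expected payoff 19/3.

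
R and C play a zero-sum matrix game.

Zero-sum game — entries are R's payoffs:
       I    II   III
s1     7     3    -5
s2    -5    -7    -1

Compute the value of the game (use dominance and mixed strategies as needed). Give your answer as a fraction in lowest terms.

Column I is strictly dominated by II for C (it gives R more in every row).
The remaining 2×2 game on (s1, s2) × (II, III) has no saddle point. Let R play s1 with probability p; indifference gives 3p − 7(1−p) = −5p − (1−p), so p = 3/7.
Similarly C's optimal q on II is 2/7, and the value is 3·(2/7) + (-5)·(5/7) = -19/7.

-19/7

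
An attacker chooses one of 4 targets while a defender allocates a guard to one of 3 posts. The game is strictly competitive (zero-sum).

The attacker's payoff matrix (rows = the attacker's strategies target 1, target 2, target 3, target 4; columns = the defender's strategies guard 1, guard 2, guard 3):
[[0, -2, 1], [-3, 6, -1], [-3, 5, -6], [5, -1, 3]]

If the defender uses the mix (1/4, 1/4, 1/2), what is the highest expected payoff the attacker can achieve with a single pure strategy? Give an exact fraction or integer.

5/2

target 1: (0)·(1/4) + (-2)·(1/4) + (1)·(1/2) = 0.
target 2: (-3)·(1/4) + (6)·(1/4) + (-1)·(1/2) = 1/4.
target 3: (-3)·(1/4) + (5)·(1/4) + (-6)·(1/2) = -5/2.
target 4: (5)·(1/4) + (-1)·(1/4) + (3)·(1/2) = 5/2.
The best pure response is target 4 with expected payoff 5/2.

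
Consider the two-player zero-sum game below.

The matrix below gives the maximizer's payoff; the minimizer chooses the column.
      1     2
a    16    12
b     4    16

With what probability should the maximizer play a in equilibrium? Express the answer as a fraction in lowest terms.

3/4

Row minima are 12 and 4, so the maximizer's maximin is 12; column maxima are 16 and 16, so the minimizer's minimax is 16. These differ, so the equilibrium is in mixed strategies.
Let the maximizer play a with probability p. The minimizer is indifferent when 16p + 4(1−p) = 12p + 16(1−p), giving p = 3/4.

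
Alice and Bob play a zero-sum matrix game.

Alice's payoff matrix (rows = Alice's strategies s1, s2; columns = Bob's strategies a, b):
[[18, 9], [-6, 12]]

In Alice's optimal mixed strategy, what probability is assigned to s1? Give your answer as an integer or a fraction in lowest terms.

Row minima are 9 and -6, so Alice's maximin is 9; column maxima are 18 and 12, so Bob's minimax is 12. These differ, so the equilibrium is in mixed strategies.
Let Alice play s1 with probability p. Bob is indifferent when 18p − 6(1−p) = 9p + 12(1−p), giving p = 2/3.

2/3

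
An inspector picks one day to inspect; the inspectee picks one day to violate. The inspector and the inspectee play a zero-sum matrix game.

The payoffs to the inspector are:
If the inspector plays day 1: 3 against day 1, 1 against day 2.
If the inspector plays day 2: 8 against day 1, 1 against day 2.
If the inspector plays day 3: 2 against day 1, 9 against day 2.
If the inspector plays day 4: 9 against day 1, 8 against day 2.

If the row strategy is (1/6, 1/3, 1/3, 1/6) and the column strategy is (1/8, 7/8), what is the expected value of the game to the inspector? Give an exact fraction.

Against (1/8, 7/8), each row's expected payoff is day 1: 5/4; day 2: 15/8; day 3: 65/8; day 4: 65/8.
Taking the (1/6, 1/3, 1/3, 1/6)-weighted average: (1/6)·(5/4) + (1/3)·(15/8) + (1/3)·(65/8) + (1/6)·(65/8) = 235/48.

235/48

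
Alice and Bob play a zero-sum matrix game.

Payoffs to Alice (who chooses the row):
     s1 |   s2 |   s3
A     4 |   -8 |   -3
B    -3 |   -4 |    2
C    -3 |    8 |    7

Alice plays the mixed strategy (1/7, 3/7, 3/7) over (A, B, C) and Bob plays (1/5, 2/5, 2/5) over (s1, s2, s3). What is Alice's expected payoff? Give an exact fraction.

Against (1/5, 2/5, 2/5), each row's expected payoff is A: -18/5; B: -7/5; C: 27/5.
Taking the (1/7, 3/7, 3/7)-weighted average: (1/7)·(-18/5) + (3/7)·(-7/5) + (3/7)·(27/5) = 6/5.

6/5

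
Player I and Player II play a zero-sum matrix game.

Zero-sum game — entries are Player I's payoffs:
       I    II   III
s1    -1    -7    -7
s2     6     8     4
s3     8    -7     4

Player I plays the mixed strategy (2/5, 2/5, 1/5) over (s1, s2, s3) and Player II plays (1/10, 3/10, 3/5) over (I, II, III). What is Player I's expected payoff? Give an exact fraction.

Against (1/10, 3/10, 3/5), each row's expected payoff is s1: -32/5; s2: 27/5; s3: 11/10.
Taking the (2/5, 2/5, 1/5)-weighted average: (2/5)·(-32/5) + (2/5)·(27/5) + (1/5)·(11/10) = -9/50.

-9/50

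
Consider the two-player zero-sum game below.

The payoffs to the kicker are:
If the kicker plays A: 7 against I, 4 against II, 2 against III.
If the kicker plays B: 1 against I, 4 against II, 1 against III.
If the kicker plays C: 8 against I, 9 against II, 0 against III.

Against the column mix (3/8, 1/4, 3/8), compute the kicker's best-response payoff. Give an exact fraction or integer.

21/4

A: (7)·(3/8) + (4)·(1/4) + (2)·(3/8) = 35/8.
B: (1)·(3/8) + (4)·(1/4) + (1)·(3/8) = 7/4.
C: (8)·(3/8) + (9)·(1/4) + (0)·(3/8) = 21/4.
The best pure response is C with expected payoff 21/4.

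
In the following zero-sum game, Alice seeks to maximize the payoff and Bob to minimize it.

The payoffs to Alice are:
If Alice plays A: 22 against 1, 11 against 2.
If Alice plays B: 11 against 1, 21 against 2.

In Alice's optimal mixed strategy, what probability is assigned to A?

10/21

Row minima are 11 and 11, so Alice's maximin is 11; column maxima are 22 and 21, so Bob's minimax is 21. These differ, so the equilibrium is in mixed strategies.
Let Alice play A with probability p. Bob is indifferent when 22p + 11(1−p) = 11p + 21(1−p), giving p = 10/21.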